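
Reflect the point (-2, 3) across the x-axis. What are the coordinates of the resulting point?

Reflection across x-axis: (-2, 3) → (-2, -3)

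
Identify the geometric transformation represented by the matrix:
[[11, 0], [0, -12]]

This matrix represents: non-uniform scaling by sx = 11, sy = -12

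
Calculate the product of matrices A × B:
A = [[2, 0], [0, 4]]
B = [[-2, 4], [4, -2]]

Matrix multiplication:
C[0][0] = 2×-2 + 0×4 = -4
C[0][1] = 2×4 + 0×-2 = 8
C[1][0] = 0×-2 + 4×4 = 16
C[1][1] = 0×4 + 4×-2 = -8
Result: [[-4, 8], [16, -8]]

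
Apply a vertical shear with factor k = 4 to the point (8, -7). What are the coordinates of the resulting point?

Shear matrix for vertical shear with factor k = 4:
[[1, 0], [4, 1]]
Result: (8, -7) → (8, 25)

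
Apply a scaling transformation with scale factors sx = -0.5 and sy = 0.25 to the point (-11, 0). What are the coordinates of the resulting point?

Scaling matrix:
[[-0.50, 0], [0, 0.25]]
Result: (-11 × -0.5, 0 × 0.25) = (5.5, 0)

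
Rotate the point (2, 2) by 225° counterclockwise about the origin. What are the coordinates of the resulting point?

Rotation matrix for 225°: [[cos 225°, -sin 225°], [sin 225°, cos 225°]] ≈ [[-0.707107, 0.707107], [-0.707107, -0.707107]]
[[-0.707107, 0.707107], [-0.707107, -0.707107]] × [2, 2]ᵀ ≈ [0, -2.8284]ᵀ
Result: (0, -2.8284)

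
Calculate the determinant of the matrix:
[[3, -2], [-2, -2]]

For a 2×2 matrix [[a, b], [c, d]], det = ad - bc
det = (3)(-2) - (-2)(-2) = -6 - 4 = -10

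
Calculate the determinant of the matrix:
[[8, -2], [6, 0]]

For a 2×2 matrix [[a, b], [c, d]], det = ad - bc
det = (8)(0) - (-2)(6) = 0 - -12 = 12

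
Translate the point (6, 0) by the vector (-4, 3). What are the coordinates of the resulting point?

Translation by (-4, 3) (homogeneous matrix [[1, 0, -4], [0, 1, 3], [0, 0, 1]]):
x' = 6 + -4 = 2
y' = 0 + 3 = 3
Result: (2, 3)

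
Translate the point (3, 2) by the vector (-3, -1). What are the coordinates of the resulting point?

Translation by (-3, -1) (homogeneous matrix [[1, 0, -3], [0, 1, -1], [0, 0, 1]]):
x' = 3 + -3 = 0
y' = 2 + -1 = 1
Result: (0, 1)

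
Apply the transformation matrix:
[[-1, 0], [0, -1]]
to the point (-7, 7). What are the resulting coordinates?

Matrix multiplication:
[[-1, 0], [0, -1]] × [-7, 7]ᵀ
= [(-1)(-7) + (0)(7), (0)(-7) + (-1)(7)]ᵀ
= [7, -7]ᵀ
Result: (7, -7)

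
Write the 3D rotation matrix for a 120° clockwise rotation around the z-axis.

Rotation matrix for clockwise 120° around z-axis:
A clockwise rotation by 120° is a counterclockwise rotation by -120°.
cos(-120°) = -1/2, sin(-120°) = -√3/2
Result: [[-1/2, √3/2, 0], [-√3/2, -1/2, 0], [0, 0, 1]]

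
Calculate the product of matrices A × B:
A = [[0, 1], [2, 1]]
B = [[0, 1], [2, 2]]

Matrix multiplication:
C[0][0] = 0×0 + 1×2 = 2
C[0][1] = 0×1 + 1×2 = 2
C[1][0] = 2×0 + 1×2 = 2
C[1][1] = 2×1 + 1×2 = 4
Result: [[2, 2], [2, 4]]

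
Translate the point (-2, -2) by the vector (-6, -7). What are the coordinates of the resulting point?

Translation by (-6, -7) (homogeneous matrix [[1, 0, -6], [0, 1, -7], [0, 0, 1]]):
x' = -2 + -6 = -8
y' = -2 + -7 = -9
Result: (-8, -9)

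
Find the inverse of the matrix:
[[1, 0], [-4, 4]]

For [[a,b],[c,d]], inverse = (1/det)·[[d,-b],[-c,a]]
det = (1)(4) - (0)(-4) = 4 - 0 = 4
Inverse = (1/4)·[[4, 0], [4, 1]]
= [[1, 0], [1, 1/4]]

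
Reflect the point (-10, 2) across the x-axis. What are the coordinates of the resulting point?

Reflection across x-axis: (-10, 2) → (-10, -2)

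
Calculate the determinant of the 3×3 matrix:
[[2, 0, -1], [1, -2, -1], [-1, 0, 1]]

Expansion along first row:
det = 2·det([[-2,-1],[0,1]]) - 0·det([[1,-1],[-1,1]]) + -1·det([[1,-2],[-1,0]])
    = 2·(-2·1 - -1·0) - 0·(1·1 - -1·-1) + -1·(1·0 - -2·-1)
    = 2·-2 - 0·0 + -1·-2
    = -4 + 0 + 2 = -2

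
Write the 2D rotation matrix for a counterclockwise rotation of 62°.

Rotation matrix formula: [[cos θ, -sin θ], [sin θ, cos θ]]
For θ = 62°:
cos(62°) = 0.4695
sin(62°) = 0.8829
Result: [[0.4695, -0.8829], [0.8829, 0.4695]]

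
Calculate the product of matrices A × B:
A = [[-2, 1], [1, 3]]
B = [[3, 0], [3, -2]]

Matrix multiplication:
C[0][0] = -2×3 + 1×3 = -3
C[0][1] = -2×0 + 1×-2 = -2
C[1][0] = 1×3 + 3×3 = 12
C[1][1] = 1×0 + 3×-2 = -6
Result: [[-3, -2], [12, -6]]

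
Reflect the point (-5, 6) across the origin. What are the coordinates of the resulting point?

Reflection across origin: (-5, 6) → (5, -6)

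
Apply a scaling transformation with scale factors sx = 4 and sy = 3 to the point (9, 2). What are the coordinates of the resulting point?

Scaling matrix:
[[4, 0], [0, 3]]
Result: (9 × 4, 2 × 3) = (36, 6)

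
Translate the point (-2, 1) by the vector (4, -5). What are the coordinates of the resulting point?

Translation by (4, -5) (homogeneous matrix [[1, 0, 4], [0, 1, -5], [0, 0, 1]]):
x' = -2 + 4 = 2
y' = 1 + -5 = -4
Result: (2, -4)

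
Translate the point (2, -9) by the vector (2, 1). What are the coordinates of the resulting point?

Translation by (2, 1) (homogeneous matrix [[1, 0, 2], [0, 1, 1], [0, 0, 1]]):
x' = 2 + 2 = 4
y' = -9 + 1 = -8
Result: (4, -8)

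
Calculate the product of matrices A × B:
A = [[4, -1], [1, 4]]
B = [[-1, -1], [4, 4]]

Matrix multiplication:
C[0][0] = 4×-1 + -1×4 = -8
C[0][1] = 4×-1 + -1×4 = -8
C[1][0] = 1×-1 + 4×4 = 15
C[1][1] = 1×-1 + 4×4 = 15
Result: [[-8, -8], [15, 15]]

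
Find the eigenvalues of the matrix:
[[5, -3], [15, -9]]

Characteristic equation: det(A - λI) = 0
λ² - (trace)λ + (det) = 0
trace = 5 + -9 = -4, det = (5)(-9) - (-3)(15) = 0
λ² - (-4)λ + (0) = 0
λ = (-4 ± √((-4)² - 4·(0))) / 2 = (-4 ± √16) / 2
Solving: λ = -4, 0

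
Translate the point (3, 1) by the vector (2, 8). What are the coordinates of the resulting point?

Translation by (2, 8) (homogeneous matrix [[1, 0, 2], [0, 1, 8], [0, 0, 1]]):
x' = 3 + 2 = 5
y' = 1 + 8 = 9
Result: (5, 9)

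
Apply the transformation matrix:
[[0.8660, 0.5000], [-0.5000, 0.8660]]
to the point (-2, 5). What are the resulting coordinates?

Matrix multiplication:
[[0.8660, 0.5000], [-0.5000, 0.8660]] × [-2, 5]ᵀ
= [(0.8660)(-2) + (0.5000)(5), (-0.5000)(-2) + (0.8660)(5)]ᵀ
= [0.7680, 5.3300]ᵀ
Result: (0.7680, 5.3300)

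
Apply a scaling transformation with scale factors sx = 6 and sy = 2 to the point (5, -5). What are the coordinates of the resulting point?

Scaling matrix:
[[6, 0], [0, 2]]
Result: (5 × 6, -5 × 2) = (30, -10)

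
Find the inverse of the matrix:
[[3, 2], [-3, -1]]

For [[a,b],[c,d]], inverse = (1/det)·[[d,-b],[-c,a]]
det = (3)(-1) - (2)(-3) = -3 - -6 = 3
Inverse = (1/3)·[[-1, -2], [3, 3]]
= [[-1/3, -2/3], [1, 1]]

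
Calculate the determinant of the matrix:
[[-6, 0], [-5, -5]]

For a 2×2 matrix [[a, b], [c, d]], det = ad - bc
det = (-6)(-5) - (0)(-5) = 30 - 0 = 30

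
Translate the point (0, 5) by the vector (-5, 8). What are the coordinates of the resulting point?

Translation by (-5, 8) (homogeneous matrix [[1, 0, -5], [0, 1, 8], [0, 0, 1]]):
x' = 0 + -5 = -5
y' = 5 + 8 = 13
Result: (-5, 13)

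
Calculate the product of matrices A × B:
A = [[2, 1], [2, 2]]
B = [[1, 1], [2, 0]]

Matrix multiplication:
C[0][0] = 2×1 + 1×2 = 4
C[0][1] = 2×1 + 1×0 = 2
C[1][0] = 2×1 + 2×2 = 6
C[1][1] = 2×1 + 2×0 = 2
Result: [[4, 2], [6, 2]]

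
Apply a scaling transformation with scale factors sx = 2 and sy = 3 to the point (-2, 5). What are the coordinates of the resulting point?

Scaling matrix:
[[2, 0], [0, 3]]
Result: (-2 × 2, 5 × 3) = (-4, 15)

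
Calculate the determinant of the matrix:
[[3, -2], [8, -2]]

For a 2×2 matrix [[a, b], [c, d]], det = ad - bc
det = (3)(-2) - (-2)(8) = -6 - -16 = 10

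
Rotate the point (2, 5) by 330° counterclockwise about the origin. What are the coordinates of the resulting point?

Rotation matrix for 330°: [[cos 330°, -sin 330°], [sin 330°, cos 330°]] ≈ [[0.866025, 0.500000], [-0.500000, 0.866025]]
[[0.866025, 0.500000], [-0.500000, 0.866025]] × [2, 5]ᵀ ≈ [4.2321, 3.3301]ᵀ
Result: (4.2321, 3.3301)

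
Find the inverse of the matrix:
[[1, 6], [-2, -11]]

For [[a,b],[c,d]], inverse = (1/det)·[[d,-b],[-c,a]]
det = (1)(-11) - (6)(-2) = -11 - -12 = 1
Inverse = [[-11, -6], [2, 1]]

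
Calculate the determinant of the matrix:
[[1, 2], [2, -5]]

For a 2×2 matrix [[a, b], [c, d]], det = ad - bc
det = (1)(-5) - (2)(2) = -5 - 4 = -9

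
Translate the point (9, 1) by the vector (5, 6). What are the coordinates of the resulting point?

Translation by (5, 6) (homogeneous matrix [[1, 0, 5], [0, 1, 6], [0, 0, 1]]):
x' = 9 + 5 = 14
y' = 1 + 6 = 7
Result: (14, 7)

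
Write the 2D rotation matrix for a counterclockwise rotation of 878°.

Rotation matrix formula: [[cos θ, -sin θ], [sin θ, cos θ]]
For θ = 878°:
cos(878°) = -0.9272
sin(878°) = 0.3746
Result: [[-0.9272, -0.3746], [0.3746, -0.9272]]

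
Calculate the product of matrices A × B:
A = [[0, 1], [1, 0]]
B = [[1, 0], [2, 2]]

Matrix multiplication:
C[0][0] = 0×1 + 1×2 = 2
C[0][1] = 0×0 + 1×2 = 2
C[1][0] = 1×1 + 0×2 = 1
C[1][1] = 1×0 + 0×2 = 0
Result: [[2, 2], [1, 0]]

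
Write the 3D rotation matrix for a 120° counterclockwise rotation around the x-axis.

Rotation matrix for counterclockwise 120° around x-axis:
cos(120°) = -1/2, sin(120°) = √3/2
Result: [[1, 0, 0], [0, -1/2, -√3/2], [0, √3/2, -1/2]]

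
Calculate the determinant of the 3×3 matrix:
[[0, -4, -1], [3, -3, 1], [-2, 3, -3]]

Expansion along first row:
det = 0·det([[-3,1],[3,-3]]) - -4·det([[3,1],[-2,-3]]) + -1·det([[3,-3],[-2,3]])
    = 0·(-3·-3 - 1·3) - -4·(3·-3 - 1·-2) + -1·(3·3 - -3·-2)
    = 0·6 - -4·-7 + -1·3
    = 0 + -28 + -3 = -31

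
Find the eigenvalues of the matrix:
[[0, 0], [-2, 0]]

Characteristic equation: det(A - λI) = 0
λ² - (trace)λ + (det) = 0
trace = 0 + 0 = 0, det = (0)(0) - (0)(-2) = 0
λ² - (0)λ + (0) = 0
λ = (0 ± √((0)² - 4·(0))) / 2 = (0 ± √0) / 2
Solving: λ = 0, 0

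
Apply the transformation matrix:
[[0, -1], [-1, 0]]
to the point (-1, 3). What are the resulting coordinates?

Matrix multiplication:
[[0, -1], [-1, 0]] × [-1, 3]ᵀ
= [(0)(-1) + (-1)(3), (-1)(-1) + (0)(3)]ᵀ
= [-3, 1]ᵀ
Result: (-3, 1)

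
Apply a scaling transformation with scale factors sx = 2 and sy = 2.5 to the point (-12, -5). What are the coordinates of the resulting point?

Scaling matrix:
[[2, 0], [0, 2.50]]
Result: (-12 × 2, -5 × 2.5) = (-24, -12.5)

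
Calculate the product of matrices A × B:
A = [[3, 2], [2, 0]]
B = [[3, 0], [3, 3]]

Matrix multiplication:
C[0][0] = 3×3 + 2×3 = 15
C[0][1] = 3×0 + 2×3 = 6
C[1][0] = 2×3 + 0×3 = 6
C[1][1] = 2×0 + 0×3 = 0
Result: [[15, 6], [6, 0]]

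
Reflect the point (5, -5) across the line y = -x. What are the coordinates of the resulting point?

Reflection across line y = -x: (5, -5) → (5, -5)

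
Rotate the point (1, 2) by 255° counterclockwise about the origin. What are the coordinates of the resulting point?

Rotation matrix for 255°: [[cos 255°, -sin 255°], [sin 255°, cos 255°]] ≈ [[-0.258819, 0.965926], [-0.965926, -0.258819]]
[[-0.258819, 0.965926], [-0.965926, -0.258819]] × [1, 2]ᵀ ≈ [1.6730, -1.4836]ᵀ
Result: (1.6730, -1.4836)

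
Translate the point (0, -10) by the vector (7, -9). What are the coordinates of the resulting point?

Translation by (7, -9) (homogeneous matrix [[1, 0, 7], [0, 1, -9], [0, 0, 1]]):
x' = 0 + 7 = 7
y' = -10 + -9 = -19
Result: (7, -19)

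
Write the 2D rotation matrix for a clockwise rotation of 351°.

Rotation matrix formula: [[cos θ, -sin θ], [sin θ, cos θ]]
A clockwise rotation by 351° is equivalent to a counterclockwise rotation by -351°.
For θ = -351°:
cos(-351°) = 0.9877
sin(-351°) = 0.1564
Result: [[0.9877, -0.1564], [0.1564, 0.9877]]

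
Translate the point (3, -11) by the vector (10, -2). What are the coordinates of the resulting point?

Translation by (10, -2) (homogeneous matrix [[1, 0, 10], [0, 1, -2], [0, 0, 1]]):
x' = 3 + 10 = 13
y' = -11 + -2 = -13
Result: (13, -13)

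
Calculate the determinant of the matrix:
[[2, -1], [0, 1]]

For a 2×2 matrix [[a, b], [c, d]], det = ad - bc
det = (2)(1) - (-1)(0) = 2 - 0 = 2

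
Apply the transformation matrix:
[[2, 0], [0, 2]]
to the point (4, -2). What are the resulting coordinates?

Matrix multiplication:
[[2, 0], [0, 2]] × [4, -2]ᵀ
= [(2)(4) + (0)(-2), (0)(4) + (2)(-2)]ᵀ
= [8, -4]ᵀ
Result: (8, -4)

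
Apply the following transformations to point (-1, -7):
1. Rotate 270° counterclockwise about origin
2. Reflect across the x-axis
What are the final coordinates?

Step 1: Rotate 270° → (-7, 1)
Step 2: Reflect across x-axis → (-7, -1)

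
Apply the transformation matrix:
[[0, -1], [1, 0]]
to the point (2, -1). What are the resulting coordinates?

Matrix multiplication:
[[0, -1], [1, 0]] × [2, -1]ᵀ
= [(0)(2) + (-1)(-1), (1)(2) + (0)(-1)]ᵀ
= [1, 2]ᵀ
Result: (1, 2)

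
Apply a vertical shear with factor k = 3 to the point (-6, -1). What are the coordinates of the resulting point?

Shear matrix for vertical shear with factor k = 3:
[[1, 0], [3, 1]]
Result: (-6, -1) → (-6, -19)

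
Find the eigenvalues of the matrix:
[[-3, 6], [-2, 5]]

Characteristic equation: det(A - λI) = 0
λ² - (trace)λ + (det) = 0
trace = -3 + 5 = 2, det = (-3)(5) - (6)(-2) = -3
λ² - (2)λ + (-3) = 0
λ = (2 ± √((2)² - 4·(-3))) / 2 = (2 ± √16) / 2
Solving: λ = -1, 3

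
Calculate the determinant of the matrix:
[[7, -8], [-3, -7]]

For a 2×2 matrix [[a, b], [c, d]], det = ad - bc
det = (7)(-7) - (-8)(-3) = -49 - 24 = -73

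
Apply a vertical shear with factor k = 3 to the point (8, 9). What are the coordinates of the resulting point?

Shear matrix for vertical shear with factor k = 3:
[[1, 0], [3, 1]]
Result: (8, 9) → (8, 33)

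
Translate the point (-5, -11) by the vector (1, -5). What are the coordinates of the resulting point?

Translation by (1, -5) (homogeneous matrix [[1, 0, 1], [0, 1, -5], [0, 0, 1]]):
x' = -5 + 1 = -4
y' = -11 + -5 = -16
Result: (-4, -16)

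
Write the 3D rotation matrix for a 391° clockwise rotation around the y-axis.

Rotation matrix for clockwise 391° around y-axis:
A clockwise rotation by 391° is a counterclockwise rotation by -391°.
cos(-391°) = 0.8572, sin(-391°) = -0.5150
Result: [[0.8572, 0, -0.5150], [0, 1, 0], [0.5150, 0, 0.8572]]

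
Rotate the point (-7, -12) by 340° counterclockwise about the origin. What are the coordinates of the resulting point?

Rotation matrix for 340°: [[cos 340°, -sin 340°], [sin 340°, cos 340°]] ≈ [[0.939693, 0.342020], [-0.342020, 0.939693]]
[[0.939693, 0.342020], [-0.342020, 0.939693]] × [-7, -12]ᵀ ≈ [-10.6821, -8.8822]ᵀ
Result: (-10.6821, -8.8822)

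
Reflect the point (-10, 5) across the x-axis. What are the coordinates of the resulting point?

Reflection across x-axis: (-10, 5) → (-10, -5)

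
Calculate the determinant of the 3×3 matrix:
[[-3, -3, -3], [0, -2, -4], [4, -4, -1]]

Expansion along first row:
det = -3·det([[-2,-4],[-4,-1]]) - -3·det([[0,-4],[4,-1]]) + -3·det([[0,-2],[4,-4]])
    = -3·(-2·-1 - -4·-4) - -3·(0·-1 - -4·4) + -3·(0·-4 - -2·4)
    = -3·-14 - -3·16 + -3·8
    = 42 + 48 + -24 = 66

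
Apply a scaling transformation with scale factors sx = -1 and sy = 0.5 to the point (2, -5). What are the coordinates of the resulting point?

Scaling matrix:
[[-1, 0], [0, 0.50]]
Result: (2 × -1, -5 × 0.5) = (-2, -2.5)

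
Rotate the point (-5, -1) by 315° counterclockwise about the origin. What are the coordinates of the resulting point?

Rotation matrix for 315°: [[cos 315°, -sin 315°], [sin 315°, cos 315°]] ≈ [[0.707107, 0.707107], [-0.707107, 0.707107]]
[[0.707107, 0.707107], [-0.707107, 0.707107]] × [-5, -1]ᵀ ≈ [-4.2426, 2.8284]ᵀ
Result: (-4.2426, 2.8284)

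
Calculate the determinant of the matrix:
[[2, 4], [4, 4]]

For a 2×2 matrix [[a, b], [c, d]], det = ad - bc
det = (2)(4) - (4)(4) = 8 - 16 = -8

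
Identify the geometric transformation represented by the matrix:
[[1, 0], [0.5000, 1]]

This matrix represents: vertical shear with factor 0.5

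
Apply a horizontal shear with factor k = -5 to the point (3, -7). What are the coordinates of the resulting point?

Shear matrix for horizontal shear with factor k = -5:
[[1, -5], [0, 1]]
Result: (3, -7) → (38, -7)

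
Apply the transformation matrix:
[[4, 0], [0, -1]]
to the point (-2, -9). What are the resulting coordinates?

Matrix multiplication:
[[4, 0], [0, -1]] × [-2, -9]ᵀ
= [(4)(-2) + (0)(-9), (0)(-2) + (-1)(-9)]ᵀ
= [-8, 9]ᵀ
Result: (-8, 9)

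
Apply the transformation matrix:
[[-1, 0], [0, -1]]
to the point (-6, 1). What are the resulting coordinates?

Matrix multiplication:
[[-1, 0], [0, -1]] × [-6, 1]ᵀ
= [(-1)(-6) + (0)(1), (0)(-6) + (-1)(1)]ᵀ
= [6, -1]ᵀ
Result: (6, -1)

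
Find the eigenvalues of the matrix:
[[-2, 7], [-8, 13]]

Characteristic equation: det(A - λI) = 0
λ² - (trace)λ + (det) = 0
trace = -2 + 13 = 11, det = (-2)(13) - (7)(-8) = 30
λ² - (11)λ + (30) = 0
λ = (11 ± √((11)² - 4·(30))) / 2 = (11 ± √1) / 2
Solving: λ = 5, 6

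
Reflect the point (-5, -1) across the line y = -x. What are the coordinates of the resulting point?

Reflection across line y = -x: (-5, -1) → (1, 5)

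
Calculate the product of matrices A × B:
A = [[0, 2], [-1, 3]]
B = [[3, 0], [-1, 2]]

Matrix multiplication:
C[0][0] = 0×3 + 2×-1 = -2
C[0][1] = 0×0 + 2×2 = 4
C[1][0] = -1×3 + 3×-1 = -6
C[1][1] = -1×0 + 3×2 = 6
Result: [[-2, 4], [-6, 6]]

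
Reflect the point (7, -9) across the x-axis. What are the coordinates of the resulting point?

Reflection across x-axis: (7, -9) → (7, 9)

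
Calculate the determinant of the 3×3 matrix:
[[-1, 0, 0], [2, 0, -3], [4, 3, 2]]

Expansion along first row:
det = -1·det([[0,-3],[3,2]]) - 0·det([[2,-3],[4,2]]) + 0·det([[2,0],[4,3]])
    = -1·(0·2 - -3·3) - 0·(2·2 - -3·4) + 0·(2·3 - 0·4)
    = -1·9 - 0·16 + 0·6
    = -9 + 0 + 0 = -9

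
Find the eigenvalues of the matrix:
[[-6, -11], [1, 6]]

Characteristic equation: det(A - λI) = 0
λ² - (trace)λ + (det) = 0
trace = -6 + 6 = 0, det = (-6)(6) - (-11)(1) = -25
λ² - (0)λ + (-25) = 0
λ = (0 ± √((0)² - 4·(-25))) / 2 = (0 ± √100) / 2
Solving: λ = -5, 5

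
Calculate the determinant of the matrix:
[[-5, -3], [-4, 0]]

For a 2×2 matrix [[a, b], [c, d]], det = ad - bc
det = (-5)(0) - (-3)(-4) = 0 - 12 = -12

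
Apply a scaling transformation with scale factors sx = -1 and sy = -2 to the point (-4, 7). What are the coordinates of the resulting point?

Scaling matrix:
[[-1, 0], [0, -2]]
Result: (-4 × -1, 7 × -2) = (4, -14)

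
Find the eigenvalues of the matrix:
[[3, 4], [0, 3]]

Characteristic equation: det(A - λI) = 0
λ² - (trace)λ + (det) = 0
trace = 3 + 3 = 6, det = (3)(3) - (4)(0) = 9
λ² - (6)λ + (9) = 0
λ = (6 ± √((6)² - 4·(9))) / 2 = (6 ± √0) / 2
Solving: λ = 3, 3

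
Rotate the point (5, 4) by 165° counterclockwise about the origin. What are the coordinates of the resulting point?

Rotation matrix for 165°: [[cos 165°, -sin 165°], [sin 165°, cos 165°]] ≈ [[-0.965926, -0.258819], [0.258819, -0.965926]]
[[-0.965926, -0.258819], [0.258819, -0.965926]] × [5, 4]ᵀ ≈ [-5.8649, -2.5696]ᵀ
Result: (-5.8649, -2.5696)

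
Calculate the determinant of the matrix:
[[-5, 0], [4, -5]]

For a 2×2 matrix [[a, b], [c, d]], det = ad - bc
det = (-5)(-5) - (0)(4) = 25 - 0 = 25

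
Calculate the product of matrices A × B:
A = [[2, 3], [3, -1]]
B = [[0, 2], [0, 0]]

Matrix multiplication:
C[0][0] = 2×0 + 3×0 = 0
C[0][1] = 2×2 + 3×0 = 4
C[1][0] = 3×0 + -1×0 = 0
C[1][1] = 3×2 + -1×0 = 6
Result: [[0, 4], [0, 6]]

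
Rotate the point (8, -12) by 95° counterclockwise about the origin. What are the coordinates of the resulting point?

Rotation matrix for 95°: [[cos 95°, -sin 95°], [sin 95°, cos 95°]] ≈ [[-0.087156, -0.996195], [0.996195, -0.087156]]
[[-0.087156, -0.996195], [0.996195, -0.087156]] × [8, -12]ᵀ ≈ [11.2571, 9.0154]ᵀ
Result: (11.2571, 9.0154)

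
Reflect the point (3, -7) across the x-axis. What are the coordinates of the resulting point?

Reflection across x-axis: (3, -7) → (3, 7)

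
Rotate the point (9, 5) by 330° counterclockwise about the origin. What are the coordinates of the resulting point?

Rotation matrix for 330°: [[cos 330°, -sin 330°], [sin 330°, cos 330°]] ≈ [[0.866025, 0.500000], [-0.500000, 0.866025]]
[[0.866025, 0.500000], [-0.500000, 0.866025]] × [9, 5]ᵀ ≈ [10.2942, -0.1699]ᵀ
Result: (10.2942, -0.1699)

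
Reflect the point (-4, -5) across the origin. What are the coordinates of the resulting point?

Reflection across origin: (-4, -5) → (4, 5)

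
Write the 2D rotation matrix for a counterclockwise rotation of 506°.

Rotation matrix formula: [[cos θ, -sin θ], [sin θ, cos θ]]
For θ = 506°:
cos(506°) = -0.8290
sin(506°) = 0.5592
Result: [[-0.8290, -0.5592], [0.5592, -0.8290]]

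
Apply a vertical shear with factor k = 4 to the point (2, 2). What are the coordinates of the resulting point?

Shear matrix for vertical shear with factor k = 4:
[[1, 0], [4, 1]]
Result: (2, 2) → (2, 10)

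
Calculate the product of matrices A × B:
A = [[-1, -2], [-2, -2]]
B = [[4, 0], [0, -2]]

Matrix multiplication:
C[0][0] = -1×4 + -2×0 = -4
C[0][1] = -1×0 + -2×-2 = 4
C[1][0] = -2×4 + -2×0 = -8
C[1][1] = -2×0 + -2×-2 = 4
Result: [[-4, 4], [-8, 4]]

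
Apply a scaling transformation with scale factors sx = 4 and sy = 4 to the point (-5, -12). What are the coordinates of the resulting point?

Scaling matrix:
[[4, 0], [0, 4]]
Result: (-5 × 4, -12 × 4) = (-20, -48)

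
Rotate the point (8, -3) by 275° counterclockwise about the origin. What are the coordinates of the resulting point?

Rotation matrix for 275°: [[cos 275°, -sin 275°], [sin 275°, cos 275°]] ≈ [[0.087156, 0.996195], [-0.996195, 0.087156]]
[[0.087156, 0.996195], [-0.996195, 0.087156]] × [8, -3]ᵀ ≈ [-2.2913, -8.2310]ᵀ
Result: (-2.2913, -8.2310)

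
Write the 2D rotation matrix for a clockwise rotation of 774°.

Rotation matrix formula: [[cos θ, -sin θ], [sin θ, cos θ]]
A clockwise rotation by 774° is equivalent to a counterclockwise rotation by -774°.
For θ = -774°:
cos(-774°) = 0.5878
sin(-774°) = -0.8090
Result: [[0.5878, 0.8090], [-0.8090, 0.5878]]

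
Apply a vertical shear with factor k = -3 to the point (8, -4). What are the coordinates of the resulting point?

Shear matrix for vertical shear with factor k = -3:
[[1, 0], [-3, 1]]
Result: (8, -4) → (8, -28)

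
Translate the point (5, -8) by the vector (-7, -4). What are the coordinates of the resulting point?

Translation by (-7, -4) (homogeneous matrix [[1, 0, -7], [0, 1, -4], [0, 0, 1]]):
x' = 5 + -7 = -2
y' = -8 + -4 = -12
Result: (-2, -12)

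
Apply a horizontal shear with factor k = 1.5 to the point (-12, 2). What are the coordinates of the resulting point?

Shear matrix for horizontal shear with factor k = 1.5:
[[1, 1.50], [0, 1]]
Result: (-12, 2) → (-9, 2)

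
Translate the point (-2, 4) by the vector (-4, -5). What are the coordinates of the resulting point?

Translation by (-4, -5) (homogeneous matrix [[1, 0, -4], [0, 1, -5], [0, 0, 1]]):
x' = -2 + -4 = -6
y' = 4 + -5 = -1
Result: (-6, -1)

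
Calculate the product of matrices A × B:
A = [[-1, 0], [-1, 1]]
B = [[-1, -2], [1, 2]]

Matrix multiplication:
C[0][0] = -1×-1 + 0×1 = 1
C[0][1] = -1×-2 + 0×2 = 2
C[1][0] = -1×-1 + 1×1 = 2
C[1][1] = -1×-2 + 1×2 = 4
Result: [[1, 2], [2, 4]]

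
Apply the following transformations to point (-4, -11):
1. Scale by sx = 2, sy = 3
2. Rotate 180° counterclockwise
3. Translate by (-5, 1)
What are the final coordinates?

Step 1: Scale → (-8, -33)
Step 2: Rotate 180° → (8, 33)
Step 3: Translate → (3, 34)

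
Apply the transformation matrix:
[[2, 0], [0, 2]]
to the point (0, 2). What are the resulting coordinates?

Matrix multiplication:
[[2, 0], [0, 2]] × [0, 2]ᵀ
= [(2)(0) + (0)(2), (0)(0) + (2)(2)]ᵀ
= [0, 4]ᵀ
Result: (0, 4)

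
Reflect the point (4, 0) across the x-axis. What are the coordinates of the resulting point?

Reflection across x-axis: (4, 0) → (4, 0)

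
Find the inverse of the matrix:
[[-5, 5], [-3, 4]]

For [[a,b],[c,d]], inverse = (1/det)·[[d,-b],[-c,a]]
det = (-5)(4) - (5)(-3) = -20 - -15 = -5
Inverse = (1/-5)·[[4, -5], [3, -5]]
= [[-4/5, 1], [-3/5, 1]]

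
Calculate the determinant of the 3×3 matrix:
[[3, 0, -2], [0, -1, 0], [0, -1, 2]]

Expansion along first row:
det = 3·det([[-1,0],[-1,2]]) - 0·det([[0,0],[0,2]]) + -2·det([[0,-1],[0,-1]])
    = 3·(-1·2 - 0·-1) - 0·(0·2 - 0·0) + -2·(0·-1 - -1·0)
    = 3·-2 - 0·0 + -2·0
    = -6 + 0 + 0 = -6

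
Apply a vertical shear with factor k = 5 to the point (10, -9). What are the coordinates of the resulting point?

Shear matrix for vertical shear with factor k = 5:
[[1, 0], [5, 1]]
Result: (10, -9) → (10, 41)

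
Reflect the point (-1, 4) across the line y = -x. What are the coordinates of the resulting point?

Reflection across line y = -x: (-1, 4) → (-4, 1)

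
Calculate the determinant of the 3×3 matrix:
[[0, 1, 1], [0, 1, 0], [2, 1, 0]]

Expansion along first row:
det = 0·det([[1,0],[1,0]]) - 1·det([[0,0],[2,0]]) + 1·det([[0,1],[2,1]])
    = 0·(1·0 - 0·1) - 1·(0·0 - 0·2) + 1·(0·1 - 1·2)
    = 0·0 - 1·0 + 1·-2
    = 0 + 0 + -2 = -2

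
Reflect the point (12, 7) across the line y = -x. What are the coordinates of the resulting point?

Reflection across line y = -x: (12, 7) → (-7, -12)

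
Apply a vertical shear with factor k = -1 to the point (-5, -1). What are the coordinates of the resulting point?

Shear matrix for vertical shear with factor k = -1:
[[1, 0], [-1, 1]]
Result: (-5, -1) → (-5, 4)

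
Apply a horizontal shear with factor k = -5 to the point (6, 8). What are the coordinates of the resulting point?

Shear matrix for horizontal shear with factor k = -5:
[[1, -5], [0, 1]]
Result: (6, 8) → (-34, 8)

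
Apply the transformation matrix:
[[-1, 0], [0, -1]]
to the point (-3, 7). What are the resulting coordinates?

Matrix multiplication:
[[-1, 0], [0, -1]] × [-3, 7]ᵀ
= [(-1)(-3) + (0)(7), (0)(-3) + (-1)(7)]ᵀ
= [3, -7]ᵀ
Result: (3, -7)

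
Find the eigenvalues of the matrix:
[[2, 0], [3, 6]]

Characteristic equation: det(A - λI) = 0
λ² - (trace)λ + (det) = 0
trace = 2 + 6 = 8, det = (2)(6) - (0)(3) = 12
λ² - (8)λ + (12) = 0
λ = (8 ± √((8)² - 4·(12))) / 2 = (8 ± √16) / 2
Solving: λ = 2, 6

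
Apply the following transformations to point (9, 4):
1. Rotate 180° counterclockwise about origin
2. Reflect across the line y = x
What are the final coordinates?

Step 1: Rotate 180° → (-9, -4)
Step 2: Reflect across line y = x → (-4, -9)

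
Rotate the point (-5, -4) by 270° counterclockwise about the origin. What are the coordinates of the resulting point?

Rotation matrix for 270°: [[cos 270°, -sin 270°], [sin 270°, cos 270°]] = [[0, 1], [-1, 0]]
[[0, 1], [-1, 0]] × [-5, -4]ᵀ = [-4, 5]ᵀ
Result: (-4, 5)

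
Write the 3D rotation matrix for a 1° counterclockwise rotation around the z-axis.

Rotation matrix for counterclockwise 1° around z-axis:
cos(1°) = 0.9998, sin(1°) = 0.0175
Result: [[0.9998, -0.0175, 0], [0.0175, 0.9998, 0], [0, 0, 1]]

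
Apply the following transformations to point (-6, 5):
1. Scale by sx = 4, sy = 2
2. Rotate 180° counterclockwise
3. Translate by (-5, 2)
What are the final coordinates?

Step 1: Scale → (-24, 10)
Step 2: Rotate 180° → (24, -10)
Step 3: Translate → (19, -8)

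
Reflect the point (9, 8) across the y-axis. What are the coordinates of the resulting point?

Reflection across y-axis: (9, 8) → (-9, 8)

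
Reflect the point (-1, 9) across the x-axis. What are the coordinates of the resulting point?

Reflection across x-axis: (-1, 9) → (-1, -9)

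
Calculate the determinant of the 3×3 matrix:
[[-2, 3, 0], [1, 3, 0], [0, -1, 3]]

Expansion along first row:
det = -2·det([[3,0],[-1,3]]) - 3·det([[1,0],[0,3]]) + 0·det([[1,3],[0,-1]])
    = -2·(3·3 - 0·-1) - 3·(1·3 - 0·0) + 0·(1·-1 - 3·0)
    = -2·9 - 3·3 + 0·-1
    = -18 + -9 + 0 = -27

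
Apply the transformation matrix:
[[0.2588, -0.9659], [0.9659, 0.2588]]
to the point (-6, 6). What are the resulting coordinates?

Matrix multiplication:
[[0.2588, -0.9659], [0.9659, 0.2588]] × [-6, 6]ᵀ
= [(0.2588)(-6) + (-0.9659)(6), (0.9659)(-6) + (0.2588)(6)]ᵀ
= [-7.3482, -4.2426]ᵀ
Result: (-7.3482, -4.2426)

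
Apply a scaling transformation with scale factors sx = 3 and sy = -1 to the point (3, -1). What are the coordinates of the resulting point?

Scaling matrix:
[[3, 0], [0, -1]]
Result: (3 × 3, -1 × -1) = (9, 1)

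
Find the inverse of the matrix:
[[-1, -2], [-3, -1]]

For [[a,b],[c,d]], inverse = (1/det)·[[d,-b],[-c,a]]
det = (-1)(-1) - (-2)(-3) = 1 - 6 = -5
Inverse = (1/-5)·[[-1, 2], [3, -1]]
= [[1/5, -2/5], [-3/5, 1/5]]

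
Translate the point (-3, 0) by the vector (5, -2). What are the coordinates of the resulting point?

Translation by (5, -2) (homogeneous matrix [[1, 0, 5], [0, 1, -2], [0, 0, 1]]):
x' = -3 + 5 = 2
y' = 0 + -2 = -2
Result: (2, -2)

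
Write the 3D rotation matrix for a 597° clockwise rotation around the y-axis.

Rotation matrix for clockwise 597° around y-axis:
A clockwise rotation by 597° is a counterclockwise rotation by -597°.
cos(-597°) = -0.5446, sin(-597°) = 0.8387
Result: [[-0.5446, 0, 0.8387], [0, 1, 0], [-0.8387, 0, -0.5446]]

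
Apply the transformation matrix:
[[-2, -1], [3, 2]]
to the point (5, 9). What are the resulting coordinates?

Matrix multiplication:
[[-2, -1], [3, 2]] × [5, 9]ᵀ
= [(-2)(5) + (-1)(9), (3)(5) + (2)(9)]ᵀ
= [-19, 33]ᵀ
Result: (-19, 33)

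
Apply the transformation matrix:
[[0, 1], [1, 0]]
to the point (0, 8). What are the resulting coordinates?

Matrix multiplication:
[[0, 1], [1, 0]] × [0, 8]ᵀ
= [(0)(0) + (1)(8), (1)(0) + (0)(8)]ᵀ
= [8, 0]ᵀ
Result: (8, 0)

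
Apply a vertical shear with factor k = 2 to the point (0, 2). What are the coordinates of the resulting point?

Shear matrix for vertical shear with factor k = 2:
[[1, 0], [2, 1]]
Result: (0, 2) → (0, 2)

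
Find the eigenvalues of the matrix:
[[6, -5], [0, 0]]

Characteristic equation: det(A - λI) = 0
λ² - (trace)λ + (det) = 0
trace = 6 + 0 = 6, det = (6)(0) - (-5)(0) = 0
λ² - (6)λ + (0) = 0
λ = (6 ± √((6)² - 4·(0))) / 2 = (6 ± √36) / 2
Solving: λ = 0, 6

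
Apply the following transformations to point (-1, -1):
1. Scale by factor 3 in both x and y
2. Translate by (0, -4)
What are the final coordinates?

Step 1: Scale (-1, -1) by 3 → (-3, -3)
Step 2: Translate by (0, -4) → (-3, -7)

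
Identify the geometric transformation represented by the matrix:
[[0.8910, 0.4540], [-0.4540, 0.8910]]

This matrix represents: rotation by 333° counterclockwise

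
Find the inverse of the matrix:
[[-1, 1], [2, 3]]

For [[a,b],[c,d]], inverse = (1/det)·[[d,-b],[-c,a]]
det = (-1)(3) - (1)(2) = -3 - 2 = -5
Inverse = (1/-5)·[[3, -1], [-2, -1]]
= [[-3/5, 1/5], [2/5, 1/5]]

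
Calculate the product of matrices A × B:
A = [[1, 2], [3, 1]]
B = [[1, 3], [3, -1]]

Matrix multiplication:
C[0][0] = 1×1 + 2×3 = 7
C[0][1] = 1×3 + 2×-1 = 1
C[1][0] = 3×1 + 1×3 = 6
C[1][1] = 3×3 + 1×-1 = 8
Result: [[7, 1], [6, 8]]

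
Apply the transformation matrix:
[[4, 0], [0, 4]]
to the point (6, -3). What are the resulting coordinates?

Matrix multiplication:
[[4, 0], [0, 4]] × [6, -3]ᵀ
= [(4)(6) + (0)(-3), (0)(6) + (4)(-3)]ᵀ
= [24, -12]ᵀ
Result: (24, -12)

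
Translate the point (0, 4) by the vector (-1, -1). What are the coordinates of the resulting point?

Translation by (-1, -1) (homogeneous matrix [[1, 0, -1], [0, 1, -1], [0, 0, 1]]):
x' = 0 + -1 = -1
y' = 4 + -1 = 3
Result: (-1, 3)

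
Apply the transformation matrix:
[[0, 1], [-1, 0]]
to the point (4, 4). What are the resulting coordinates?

Matrix multiplication:
[[0, 1], [-1, 0]] × [4, 4]ᵀ
= [(0)(4) + (1)(4), (-1)(4) + (0)(4)]ᵀ
= [4, -4]ᵀ
Result: (4, -4)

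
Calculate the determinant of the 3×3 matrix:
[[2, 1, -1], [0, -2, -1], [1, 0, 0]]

Expansion along first row:
det = 2·det([[-2,-1],[0,0]]) - 1·det([[0,-1],[1,0]]) + -1·det([[0,-2],[1,0]])
    = 2·(-2·0 - -1·0) - 1·(0·0 - -1·1) + -1·(0·0 - -2·1)
    = 2·0 - 1·1 + -1·2
    = 0 + -1 + -2 = -3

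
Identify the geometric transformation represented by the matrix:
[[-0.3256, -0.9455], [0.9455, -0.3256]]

This matrix represents: rotation by 109° counterclockwise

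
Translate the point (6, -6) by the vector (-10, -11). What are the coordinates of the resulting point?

Translation by (-10, -11) (homogeneous matrix [[1, 0, -10], [0, 1, -11], [0, 0, 1]]):
x' = 6 + -10 = -4
y' = -6 + -11 = -17
Result: (-4, -17)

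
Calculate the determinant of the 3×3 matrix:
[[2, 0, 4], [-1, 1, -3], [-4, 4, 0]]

Expansion along first row:
det = 2·det([[1,-3],[4,0]]) - 0·det([[-1,-3],[-4,0]]) + 4·det([[-1,1],[-4,4]])
    = 2·(1·0 - -3·4) - 0·(-1·0 - -3·-4) + 4·(-1·4 - 1·-4)
    = 2·12 - 0·-12 + 4·0
    = 24 + 0 + 0 = 24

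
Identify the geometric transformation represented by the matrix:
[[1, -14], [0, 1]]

This matrix represents: horizontal shear with factor -14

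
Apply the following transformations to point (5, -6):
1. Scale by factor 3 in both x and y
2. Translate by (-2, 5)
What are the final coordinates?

Step 1: Scale (5, -6) by 3 → (15, -18)
Step 2: Translate by (-2, 5) → (13, -13)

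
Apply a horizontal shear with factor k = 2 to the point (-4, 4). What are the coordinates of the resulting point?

Shear matrix for horizontal shear with factor k = 2:
[[1, 2], [0, 1]]
Result: (-4, 4) → (4, 4)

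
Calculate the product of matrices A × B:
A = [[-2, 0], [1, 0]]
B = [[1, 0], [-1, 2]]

Matrix multiplication:
C[0][0] = -2×1 + 0×-1 = -2
C[0][1] = -2×0 + 0×2 = 0
C[1][0] = 1×1 + 0×-1 = 1
C[1][1] = 1×0 + 0×2 = 0
Result: [[-2, 0], [1, 0]]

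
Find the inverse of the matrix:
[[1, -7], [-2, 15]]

For [[a,b],[c,d]], inverse = (1/det)·[[d,-b],[-c,a]]
det = (1)(15) - (-7)(-2) = 15 - 14 = 1
Inverse = [[15, 7], [2, 1]]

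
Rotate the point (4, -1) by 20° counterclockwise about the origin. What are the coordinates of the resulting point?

Rotation matrix for 20°: [[cos 20°, -sin 20°], [sin 20°, cos 20°]] ≈ [[0.939693, -0.342020], [0.342020, 0.939693]]
[[0.939693, -0.342020], [0.342020, 0.939693]] × [4, -1]ᵀ ≈ [4.1008, 0.4284]ᵀ
Result: (4.1008, 0.4284)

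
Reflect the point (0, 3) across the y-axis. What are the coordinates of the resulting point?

Reflection across y-axis: (0, 3) → (0, 3)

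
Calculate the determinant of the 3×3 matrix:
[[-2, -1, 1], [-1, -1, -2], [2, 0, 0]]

Expansion along first row:
det = -2·det([[-1,-2],[0,0]]) - -1·det([[-1,-2],[2,0]]) + 1·det([[-1,-1],[2,0]])
    = -2·(-1·0 - -2·0) - -1·(-1·0 - -2·2) + 1·(-1·0 - -1·2)
    = -2·0 - -1·4 + 1·2
    = 0 + 4 + 2 = 6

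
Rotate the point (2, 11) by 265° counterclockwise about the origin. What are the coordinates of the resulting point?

Rotation matrix for 265°: [[cos 265°, -sin 265°], [sin 265°, cos 265°]] ≈ [[-0.087156, 0.996195], [-0.996195, -0.087156]]
[[-0.087156, 0.996195], [-0.996195, -0.087156]] × [2, 11]ᵀ ≈ [10.7838, -2.9511]ᵀ
Result: (10.7838, -2.9511)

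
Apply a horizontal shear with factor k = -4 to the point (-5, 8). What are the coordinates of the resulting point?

Shear matrix for horizontal shear with factor k = -4:
[[1, -4], [0, 1]]
Result: (-5, 8) → (-37, 8)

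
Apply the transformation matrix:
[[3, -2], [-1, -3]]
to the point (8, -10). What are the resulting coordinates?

Matrix multiplication:
[[3, -2], [-1, -3]] × [8, -10]ᵀ
= [(3)(8) + (-2)(-10), (-1)(8) + (-3)(-10)]ᵀ
= [44, 22]ᵀ
Result: (44, 22)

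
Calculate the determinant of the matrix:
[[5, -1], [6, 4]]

For a 2×2 matrix [[a, b], [c, d]], det = ad - bc
det = (5)(4) - (-1)(6) = 20 - -6 = 26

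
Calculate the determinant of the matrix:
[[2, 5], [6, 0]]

For a 2×2 matrix [[a, b], [c, d]], det = ad - bc
det = (2)(0) - (5)(6) = 0 - 30 = -30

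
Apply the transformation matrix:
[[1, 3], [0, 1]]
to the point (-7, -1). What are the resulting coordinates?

Matrix multiplication:
[[1, 3], [0, 1]] × [-7, -1]ᵀ
= [(1)(-7) + (3)(-1), (0)(-7) + (1)(-1)]ᵀ
= [-10, -1]ᵀ
Result: (-10, -1)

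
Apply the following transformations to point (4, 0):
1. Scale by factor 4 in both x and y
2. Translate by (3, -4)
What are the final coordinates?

Step 1: Scale (4, 0) by 4 → (16, 0)
Step 2: Translate by (3, -4) → (19, -4)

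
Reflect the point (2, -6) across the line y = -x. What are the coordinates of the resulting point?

Reflection across line y = -x: (2, -6) → (6, -2)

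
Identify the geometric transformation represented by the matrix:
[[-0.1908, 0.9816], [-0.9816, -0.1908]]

This matrix represents: rotation by 259° counterclockwise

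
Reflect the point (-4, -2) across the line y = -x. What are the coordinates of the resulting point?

Reflection across line y = -x: (-4, -2) → (2, 4)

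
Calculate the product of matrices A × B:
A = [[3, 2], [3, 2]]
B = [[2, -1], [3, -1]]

Matrix multiplication:
C[0][0] = 3×2 + 2×3 = 12
C[0][1] = 3×-1 + 2×-1 = -5
C[1][0] = 3×2 + 2×3 = 12
C[1][1] = 3×-1 + 2×-1 = -5
Result: [[12, -5], [12, -5]]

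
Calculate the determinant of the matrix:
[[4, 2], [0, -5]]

For a 2×2 matrix [[a, b], [c, d]], det = ad - bc
det = (4)(-5) - (2)(0) = -20 - 0 = -20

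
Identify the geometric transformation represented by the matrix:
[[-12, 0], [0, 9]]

This matrix represents: non-uniform scaling by sx = -12, sy = 9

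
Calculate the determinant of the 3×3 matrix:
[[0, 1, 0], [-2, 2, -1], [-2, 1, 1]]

Expansion along first row:
det = 0·det([[2,-1],[1,1]]) - 1·det([[-2,-1],[-2,1]]) + 0·det([[-2,2],[-2,1]])
    = 0·(2·1 - -1·1) - 1·(-2·1 - -1·-2) + 0·(-2·1 - 2·-2)
    = 0·3 - 1·-4 + 0·2
    = 0 + 4 + 0 = 4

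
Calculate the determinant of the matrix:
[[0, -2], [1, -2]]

For a 2×2 matrix [[a, b], [c, d]], det = ad - bc
det = (0)(-2) - (-2)(1) = 0 - -2 = 2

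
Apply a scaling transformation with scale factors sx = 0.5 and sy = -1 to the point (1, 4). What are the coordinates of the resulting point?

Scaling matrix:
[[0.50, 0], [0, -1]]
Result: (1 × 0.5, 4 × -1) = (0.5, -4)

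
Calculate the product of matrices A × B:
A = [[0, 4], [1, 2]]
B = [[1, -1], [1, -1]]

Matrix multiplication:
C[0][0] = 0×1 + 4×1 = 4
C[0][1] = 0×-1 + 4×-1 = -4
C[1][0] = 1×1 + 2×1 = 3
C[1][1] = 1×-1 + 2×-1 = -3
Result: [[4, -4], [3, -3]]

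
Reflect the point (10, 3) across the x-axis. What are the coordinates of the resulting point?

Reflection across x-axis: (10, 3) → (10, -3)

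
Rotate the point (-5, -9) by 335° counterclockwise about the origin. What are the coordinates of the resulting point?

Rotation matrix for 335°: [[cos 335°, -sin 335°], [sin 335°, cos 335°]] ≈ [[0.906308, 0.422618], [-0.422618, 0.906308]]
[[0.906308, 0.422618], [-0.422618, 0.906308]] × [-5, -9]ᵀ ≈ [-8.3351, -6.0437]ᵀ
Result: (-8.3351, -6.0437)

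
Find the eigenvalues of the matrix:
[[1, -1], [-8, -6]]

Characteristic equation: det(A - λI) = 0
λ² - (trace)λ + (det) = 0
trace = 1 + -6 = -5, det = (1)(-6) - (-1)(-8) = -14
λ² - (-5)λ + (-14) = 0
λ = (-5 ± √((-5)² - 4·(-14))) / 2 = (-5 ± √81) / 2
Solving: λ = -7, 2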